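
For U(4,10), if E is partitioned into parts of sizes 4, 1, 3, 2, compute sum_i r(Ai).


r(Ai) = min(|Ai|, 4) for each part.
Sum = min(4,4) + min(1,4) + min(3,4) + min(2,4)
    = 4 + 1 + 3 + 2
    = 10.

10


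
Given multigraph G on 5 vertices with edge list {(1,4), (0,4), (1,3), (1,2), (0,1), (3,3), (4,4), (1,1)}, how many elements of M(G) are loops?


In a graphic matroid, a loop is a self-loop edge (u,u) with rank 0.
Examining all 8 edges for self-loops...
Self-loops found: (3,3), (4,4), (1,1)
Number of loops = 3.

3


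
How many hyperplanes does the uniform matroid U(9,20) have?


Hyperplanes of U(9,20) are flats of rank 8.
In a uniform matroid, these are exactly the (8)-element subsets.
Count = C(20,8) = 20! / (8! * 12!) = 125970.

125970


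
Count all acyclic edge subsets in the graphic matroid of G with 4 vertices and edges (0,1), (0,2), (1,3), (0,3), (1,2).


An independent set in a graphic matroid is an acyclic edge subset.
G has 4 vertices and 5 edges.
Enumerate all 2^5 = 32 subsets, checking for acyclicity.
Total independent sets = 24.

24


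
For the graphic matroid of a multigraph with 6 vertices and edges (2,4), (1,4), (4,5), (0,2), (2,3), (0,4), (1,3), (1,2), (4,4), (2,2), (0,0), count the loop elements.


In a graphic matroid, a loop is a self-loop edge (u,u) with rank 0.
Examining all 11 edges for self-loops...
Self-loops found: (4,4), (2,2), (0,0)
Number of loops = 3.

3


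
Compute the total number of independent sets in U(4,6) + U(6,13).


For a direct sum, |I(M1+M2)| = |I(M1)| * |I(M2)|.
|I(U(4,6))| = sum C(6,k) for k=0..4 = 57.
|I(U(6,13))| = sum C(13,k) for k=0..6 = 4096.
Total = 57 * 4096 = 233472.

233472


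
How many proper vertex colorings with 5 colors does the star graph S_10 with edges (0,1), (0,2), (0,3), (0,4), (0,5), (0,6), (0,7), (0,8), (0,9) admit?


P(tree, k) = k * (k-1)^(9) for any tree on 10 vertices.
P(5) = 5 * 4^9 = 5 * 262144 = 1310720.

1310720


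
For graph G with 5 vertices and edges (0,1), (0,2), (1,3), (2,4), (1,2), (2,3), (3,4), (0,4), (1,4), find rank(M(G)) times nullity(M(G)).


r(M) = |V| - c = 5 - 1 = 4.
nullity = |E| - r(M) = 9 - 4 = 5.
Product = 4 * 5 = 20.

20


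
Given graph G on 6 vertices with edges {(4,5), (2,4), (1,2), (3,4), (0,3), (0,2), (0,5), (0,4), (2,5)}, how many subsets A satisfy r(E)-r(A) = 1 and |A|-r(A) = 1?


R(x,y) = sum over A in 2^E of x^(r(E)-r(A)) * y^(|A|-r(A)).
G has 6 vertices, 9 edges. r(E) = 5.
Enumerate all 2^9 = 512 subsets.
Count subsets with r(E)-r(A)=1 and |A|-r(A)=1: 78.

78


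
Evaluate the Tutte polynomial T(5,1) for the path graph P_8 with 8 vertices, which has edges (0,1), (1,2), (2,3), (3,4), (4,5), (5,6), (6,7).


A path on 8 vertices is a tree with 7 edges.
T(x,y) = x^(7) for any tree.
T(5,1) = 5^7 = 78125.

78125


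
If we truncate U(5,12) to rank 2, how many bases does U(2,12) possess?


Truncating U(5,12) to rank 2 gives U(2,12).
Bases of U(2,12) are all 2-element subsets of 12 elements.
Number of bases = C(12,2) = (12 * 11) / (1 * 2) = 66.

66


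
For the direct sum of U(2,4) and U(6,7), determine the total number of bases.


Bases of a direct sum M1 + M2: |B| = |B(M1)| * |B(M2)|.
|B(U(2,4))| = C(4,2) = 6.
|B(U(6,7))| = C(7,6) = 7.
Total bases = 6 * 7 = 42.

42


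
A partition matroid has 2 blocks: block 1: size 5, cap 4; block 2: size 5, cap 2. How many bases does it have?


A basis picks exactly ci elements from block i.
Number of bases = product of C(|Si|, ci).
= C(5,4) * C(5,2)
= 5 * 10
= 50.

50


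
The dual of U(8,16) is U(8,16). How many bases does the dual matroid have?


The dual of U(r,n) is U(n-r, n) = U(8,16).
Bases of U(8,16) are all (8)-element subsets.
|B(M*)| = (16 choose 8) = 12870.

12870


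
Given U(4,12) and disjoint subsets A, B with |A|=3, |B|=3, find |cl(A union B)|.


|A union B| = 3 + 3 = 6 (disjoint).
In U(4,12), cl(S) = S if |S| < 4, else cl(S) = E.
Since 6 >= 4, cl(A union B) = E.
|cl(A union B)| = 12.

12


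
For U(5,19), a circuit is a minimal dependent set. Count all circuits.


In U(5,19), circuits are the (6)-element subsets.
Any set of 6 elements is dependent, and removing any one element gives
an independent set of size 5, so it is a minimal dependent set.
Number of circuits = C(19,6) = 19! / (6! * 13!) = 27132.

27132


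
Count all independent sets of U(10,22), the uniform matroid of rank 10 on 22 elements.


Independent sets of U(10,22) are all subsets of size <= 10.
Count = (22 choose 0) + (22 choose 1) + (22 choose 2) + (22 choose 3) + (22 choose 4) + (22 choose 5) + (22 choose 6) + (22 choose 7) + (22 choose 8) + (22 choose 9) + (22 choose 10)
     = 1 + 22 + 231 + 1540 + 7315 + 26334 + 74613 + 170544 + 319770 + 497420 + 646646
     = 1744436.

1744436


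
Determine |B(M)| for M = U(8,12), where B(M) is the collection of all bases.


Bases of U(8,12) are all 8-element subsets of the 12-element ground set.
Number of bases = C(12,8).
C(12,8) = 12! / (8! * 4!) = 495.

495


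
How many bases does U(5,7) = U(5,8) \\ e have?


Deleting e from U(5,8) gives U(5,7) since n > r.
Bases of U(5,7) = C(7,5) = 21.

21


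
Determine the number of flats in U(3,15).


Flats of U(3,15): every subset of size < 3 is a flat, plus E itself.
Count = (15 choose 0) + (15 choose 1) + (15 choose 2) + 1
     = 1 + 15 + 105 + 1
     = 122.

122


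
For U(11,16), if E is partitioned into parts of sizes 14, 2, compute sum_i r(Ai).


r(Ai) = min(|Ai|, 11) for each part.
Sum = min(14,11) + min(2,11)
    = 11 + 2
    = 13.

13


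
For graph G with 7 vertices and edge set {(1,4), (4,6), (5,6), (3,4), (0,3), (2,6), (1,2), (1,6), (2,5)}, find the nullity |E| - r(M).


Cycle rank (nullity) = |E| - r(M) = |E| - (|V| - c).
|E| = 9, |V| = 7, c = 1.
Nullity = 9 - (7 - 1) = 9 - 6 = 3.

3


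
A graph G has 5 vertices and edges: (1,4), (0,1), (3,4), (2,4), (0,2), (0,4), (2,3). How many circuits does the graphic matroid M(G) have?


A circuit in a graphic matroid = edge set of a simple cycle.
G has 5 vertices and 7 edges.
Enumerating all minimal edge subsets forming cycles...
Total circuits found: 6.

6


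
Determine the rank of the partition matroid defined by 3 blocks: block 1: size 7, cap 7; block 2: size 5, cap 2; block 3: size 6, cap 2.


Rank of a partition matroid = sum of min(|Si|, ci) for each block.
= min(7,7) + min(5,2) + min(6,2)
= 7 + 2 + 2
= 11.

11


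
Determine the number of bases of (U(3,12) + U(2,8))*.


(M1+M2)* = M1* + M2*.
M1* = U(9,12), bases: C(12,9) = 220.
M2* = U(6,8), bases: C(8,6) = 28.
|B(M*)| = 220 * 28 = 6160.

6160


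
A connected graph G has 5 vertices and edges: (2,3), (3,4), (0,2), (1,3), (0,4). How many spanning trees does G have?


By Kirchhoff's matrix tree theorem, the number of spanning trees equals
the determinant of any cofactor of the Laplacian matrix L.
G has 5 vertices and 5 edges.
Computing the (4 x 4) cofactor determinant gives 4.

4


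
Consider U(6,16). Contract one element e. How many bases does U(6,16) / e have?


Contracting e from U(6,16) gives U(5,15).
Bases of U(5,15) = (15 choose 5) = 3003.

3003


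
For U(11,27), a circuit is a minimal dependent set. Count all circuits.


In U(11,27), circuits are the (12)-element subsets.
Any set of 12 elements is dependent, and removing any one element gives
an independent set of size 11, so it is a minimal dependent set.
Number of circuits = C(27,12) = 17383860.

17383860


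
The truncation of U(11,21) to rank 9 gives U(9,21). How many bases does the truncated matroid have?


Truncating U(11,21) to rank 9 gives U(9,21).
Bases of U(9,21) are all 9-element subsets of 21 elements.
Number of bases = C(21,9) = 293930.

293930


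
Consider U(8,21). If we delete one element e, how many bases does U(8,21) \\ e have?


Deleting e from U(8,21) gives U(8,20) since n > r.
Bases of U(8,20) = (20 choose 8) = 125970.

125970


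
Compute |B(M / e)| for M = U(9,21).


Contracting e from U(9,21) gives U(8,20).
Bases of U(8,20) = C(20,8) = 125970.

125970


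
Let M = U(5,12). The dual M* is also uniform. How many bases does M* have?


The dual of U(r,n) is U(n-r, n) = U(7,12).
Bases of U(7,12) are all (7)-element subsets.
|B(M*)| = C(12,7) = 792.

792


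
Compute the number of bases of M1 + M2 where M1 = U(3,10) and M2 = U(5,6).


Bases of a direct sum M1 + M2: |B| = |B(M1)| * |B(M2)|.
|B(U(3,10))| = C(10,3) = 120.
|B(U(5,6))| = C(6,5) = 6.
Total bases = 120 * 6 = 720.

720


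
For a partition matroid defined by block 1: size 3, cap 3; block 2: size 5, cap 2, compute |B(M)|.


A basis picks exactly ci elements from block i.
Number of bases = product of C(|Si|, ci).
= C(3,3) * C(5,2)
= 1 * 10
= 10.

10


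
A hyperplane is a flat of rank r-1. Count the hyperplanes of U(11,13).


Hyperplanes of U(11,13) are flats of rank 10.
In a uniform matroid, these are exactly the (10)-element subsets.
Count = (13 choose 10) = 286.

286


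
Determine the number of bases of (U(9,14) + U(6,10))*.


(M1+M2)* = M1* + M2*.
M1* = U(5,14), bases: C(14,5) = 2002.
M2* = U(4,10), bases: C(10,4) = 210.
|B(M*)| = 2002 * 210 = 420420.

420420


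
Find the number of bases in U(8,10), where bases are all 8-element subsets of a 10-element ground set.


Bases of U(8,10) are all 8-element subsets of the 10-element ground set.
Number of bases = C(10,8).
(10 choose 8) = 45.

45


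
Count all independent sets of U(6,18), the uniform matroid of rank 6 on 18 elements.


Independent sets of U(6,18) are all subsets of size <= 6.
Count = C(18,0) + C(18,1) + C(18,2) + C(18,3) + C(18,4) + C(18,5) + C(18,6)
     = 1 + 18 + 153 + 816 + 3060 + 8568 + 18564
     = 31180.

31180


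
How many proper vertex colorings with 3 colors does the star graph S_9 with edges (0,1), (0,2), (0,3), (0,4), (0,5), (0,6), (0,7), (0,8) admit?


P(tree, k) = k * (k-1)^(8) for any tree on 9 vertices.
P(3) = 3 * 2^8 = 3 * 256 = 768.

768


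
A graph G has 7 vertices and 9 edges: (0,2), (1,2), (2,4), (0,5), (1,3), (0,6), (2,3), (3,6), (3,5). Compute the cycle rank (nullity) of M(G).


Cycle rank (nullity) = |E| - r(M) = |E| - (|V| - c).
|E| = 9, |V| = 7, c = 1.
Nullity = 9 - (7 - 1) = 9 - 6 = 3.

3


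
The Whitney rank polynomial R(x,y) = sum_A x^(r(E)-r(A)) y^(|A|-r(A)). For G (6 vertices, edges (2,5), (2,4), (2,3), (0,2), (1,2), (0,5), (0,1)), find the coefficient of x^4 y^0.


R(x,y) = sum over A in 2^E of x^(r(E)-r(A)) * y^(|A|-r(A)).
G has 6 vertices, 7 edges. r(E) = 5.
Enumerate all 2^7 = 128 subsets.
Count subsets with r(E)-r(A)=4 and |A|-r(A)=0: 7.

7


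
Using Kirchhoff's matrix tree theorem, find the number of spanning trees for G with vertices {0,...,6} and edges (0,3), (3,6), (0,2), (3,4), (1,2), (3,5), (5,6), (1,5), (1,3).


By Kirchhoff's matrix tree theorem, the number of spanning trees equals
the determinant of any cofactor of the Laplacian matrix L.
G has 7 vertices and 9 edges.
Computing the (6 x 6) cofactor determinant gives 29.

29


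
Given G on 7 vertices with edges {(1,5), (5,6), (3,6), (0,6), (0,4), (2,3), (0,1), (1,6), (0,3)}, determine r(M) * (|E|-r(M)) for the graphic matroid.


r(M) = |V| - c = 7 - 1 = 6.
nullity = |E| - r(M) = 9 - 6 = 3.
Product = 6 * 3 = 18.

18


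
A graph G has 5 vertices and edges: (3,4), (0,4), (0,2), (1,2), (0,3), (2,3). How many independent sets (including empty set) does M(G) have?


An independent set in a graphic matroid is an acyclic edge subset.
G has 5 vertices and 6 edges.
Enumerate all 2^6 = 64 subsets, checking for acyclicity.
Total independent sets = 48.

48


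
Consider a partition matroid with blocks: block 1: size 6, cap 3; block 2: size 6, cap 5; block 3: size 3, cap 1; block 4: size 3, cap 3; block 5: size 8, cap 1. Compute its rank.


Rank of a partition matroid = sum of min(|Si|, ci) for each block.
= min(6,3) + min(6,5) + min(3,1) + min(3,3) + min(8,1)
= 3 + 5 + 1 + 3 + 1
= 13.

13


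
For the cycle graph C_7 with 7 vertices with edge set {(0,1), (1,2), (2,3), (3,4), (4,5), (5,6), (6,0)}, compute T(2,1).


T(C_7; x,y) = x + x^2 + ... + x^(6) + y.
T(2,1) = 2^1 + 2^2 + 2^3 + 2^4 + 2^5 + 2^6 + 1
= 2 + 4 + 8 + 16 + 32 + 64 + 1
= 127.

127


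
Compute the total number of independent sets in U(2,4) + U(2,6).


For a direct sum, |I(M1+M2)| = |I(M1)| * |I(M2)|.
|I(U(2,4))| = sum C(4,k) for k=0..2 = 11.
|I(U(2,6))| = sum C(6,k) for k=0..2 = 22.
Total = 11 * 22 = 242.

242


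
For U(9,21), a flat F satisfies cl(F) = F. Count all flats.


Flats of U(9,21): every subset of size < 9 is a flat, plus E itself.
Count = (21 choose 0) + (21 choose 1) + (21 choose 2) + (21 choose 3) + (21 choose 4) + (21 choose 5) + (21 choose 6) + (21 choose 7) + (21 choose 8) + 1
     = 1 + 21 + 210 + 1330 + 5985 + 20349 + 54264 + 116280 + 203490 + 1
     = 401931.

401931


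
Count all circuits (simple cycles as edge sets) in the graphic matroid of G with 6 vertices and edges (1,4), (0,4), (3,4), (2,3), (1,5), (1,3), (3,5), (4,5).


A circuit in a graphic matroid = edge set of a simple cycle.
G has 6 vertices and 8 edges.
Enumerating all minimal edge subsets forming cycles...
Total circuits found: 7.

7


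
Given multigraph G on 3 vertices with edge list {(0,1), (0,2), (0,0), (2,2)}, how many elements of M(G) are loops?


In a graphic matroid, a loop is a self-loop edge (u,u) with rank 0.
Examining all 4 edges for self-loops...
Self-loops found: (0,0), (2,2)
Number of loops = 2.

2


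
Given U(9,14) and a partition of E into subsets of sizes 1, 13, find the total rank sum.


r(Ai) = min(|Ai|, 9) for each part.
Sum = min(1,9) + min(13,9)
    = 1 + 9
    = 10.

10


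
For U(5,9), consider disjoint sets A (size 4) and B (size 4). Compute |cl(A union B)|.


|A union B| = 4 + 4 = 8 (disjoint).
In U(5,9), cl(S) = S if |S| < 5, else cl(S) = E.
Since 8 >= 5, cl(A union B) = E.
|cl(A union B)| = 9.

9


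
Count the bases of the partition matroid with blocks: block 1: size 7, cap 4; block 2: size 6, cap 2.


A basis picks exactly ci elements from block i.
Number of bases = product of C(|Si|, ci).
= C(7,4) * C(6,2)
= 35 * 15
= 525.

525


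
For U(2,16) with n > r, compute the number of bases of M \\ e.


Deleting e from U(2,16) gives U(2,15) since n > r.
Bases of U(2,15) = (15 choose 2) = 105.

105


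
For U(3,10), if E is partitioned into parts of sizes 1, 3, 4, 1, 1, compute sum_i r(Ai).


r(Ai) = min(|Ai|, 3) for each part.
Sum = min(1,3) + min(3,3) + min(4,3) + min(1,3) + min(1,3)
    = 1 + 3 + 3 + 1 + 1
    = 9.

9


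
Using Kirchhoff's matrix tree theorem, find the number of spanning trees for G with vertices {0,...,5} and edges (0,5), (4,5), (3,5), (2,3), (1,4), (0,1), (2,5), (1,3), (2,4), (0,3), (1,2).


By Kirchhoff's matrix tree theorem, the number of spanning trees equals
the determinant of any cofactor of the Laplacian matrix L.
G has 6 vertices and 11 edges.
Computing the (5 x 5) cofactor determinant gives 224.

224


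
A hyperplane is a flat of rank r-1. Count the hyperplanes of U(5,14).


Hyperplanes of U(5,14) are flats of rank 4.
In a uniform matroid, these are exactly the (4)-element subsets.
Count = (14 choose 4) = 1001.

1001


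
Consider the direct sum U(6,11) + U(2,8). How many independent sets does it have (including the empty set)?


For a direct sum, |I(M1+M2)| = |I(M1)| * |I(M2)|.
|I(U(6,11))| = sum C(11,k) for k=0..6 = 1486.
|I(U(2,8))| = sum C(8,k) for k=0..2 = 37.
Total = 1486 * 37 = 54982.

54982


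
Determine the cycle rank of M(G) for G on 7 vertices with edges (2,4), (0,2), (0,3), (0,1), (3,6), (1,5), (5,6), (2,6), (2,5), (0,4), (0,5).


Cycle rank (nullity) = |E| - r(M) = |E| - (|V| - c).
|E| = 11, |V| = 7, c = 1.
Nullity = 11 - (7 - 1) = 11 - 6 = 5.

5


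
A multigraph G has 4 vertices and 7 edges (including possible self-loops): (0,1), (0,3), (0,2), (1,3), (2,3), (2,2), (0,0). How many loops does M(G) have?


In a graphic matroid, a loop is a self-loop edge (u,u) with rank 0.
Examining all 7 edges for self-loops...
Self-loops found: (2,2), (0,0)
Number of loops = 2.

2


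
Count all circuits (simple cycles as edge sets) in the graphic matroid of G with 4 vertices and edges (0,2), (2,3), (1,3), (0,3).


A circuit in a graphic matroid = edge set of a simple cycle.
G has 4 vertices and 4 edges.
Enumerating all minimal edge subsets forming cycles...
Total circuits found: 1.

1


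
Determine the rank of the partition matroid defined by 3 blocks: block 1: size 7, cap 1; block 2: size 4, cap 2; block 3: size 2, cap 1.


Rank of a partition matroid = sum of min(|Si|, ci) for each block.
= min(7,1) + min(4,2) + min(2,1)
= 1 + 2 + 1
= 4.

4


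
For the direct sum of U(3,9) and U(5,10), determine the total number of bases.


Bases of a direct sum M1 + M2: |B| = |B(M1)| * |B(M2)|.
|B(U(3,9))| = C(9,3) = 84.
|B(U(5,10))| = C(10,5) = 252.
Total bases = 84 * 252 = 21168.

21168


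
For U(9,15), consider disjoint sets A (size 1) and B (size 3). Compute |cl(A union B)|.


|A union B| = 1 + 3 = 4 (disjoint).
In U(9,15), cl(S) = S if |S| < 9, else cl(S) = E.
Since 4 < 9, cl(A union B) = A union B.
|cl(A union B)| = 4.

4


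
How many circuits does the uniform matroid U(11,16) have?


In U(11,16), circuits are the (12)-element subsets.
Any set of 12 elements is dependent, and removing any one element gives
an independent set of size 11, so it is a minimal dependent set.
Number of circuits = C(16,12) = 16! / (12! * 4!) = 1820.

1820


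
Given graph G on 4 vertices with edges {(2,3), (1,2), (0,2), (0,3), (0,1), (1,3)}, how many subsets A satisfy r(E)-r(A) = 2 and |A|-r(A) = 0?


R(x,y) = sum over A in 2^E of x^(r(E)-r(A)) * y^(|A|-r(A)).
G has 4 vertices, 6 edges. r(E) = 3.
Enumerate all 2^6 = 64 subsets.
Count subsets with r(E)-r(A)=2 and |A|-r(A)=0: 6.

6


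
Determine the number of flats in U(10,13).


Flats of U(10,13): every subset of size < 10 is a flat, plus E itself.
Count = (13 choose 0) + (13 choose 1) + (13 choose 2) + (13 choose 3) + (13 choose 4) + (13 choose 5) + (13 choose 6) + (13 choose 7) + (13 choose 8) + (13 choose 9) + 1
     = 1 + 13 + 78 + 286 + 715 + 1287 + 1716 + 1716 + 1287 + 715 + 1
     = 7815.

7815


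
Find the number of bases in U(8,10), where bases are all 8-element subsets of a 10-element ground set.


Bases of U(8,10) are all 8-element subsets of the 10-element ground set.
Number of bases = C(10,8).
(10 choose 8) = 45.

45


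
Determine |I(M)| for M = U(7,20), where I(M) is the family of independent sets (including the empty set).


Independent sets of U(7,20) are all subsets of size <= 7.
Count = C(20,0) + C(20,1) + C(20,2) + C(20,3) + C(20,4) + C(20,5) + C(20,6) + C(20,7)
     = 1 + 20 + 190 + 1140 + 4845 + 15504 + 38760 + 77520
     = 137980.

137980


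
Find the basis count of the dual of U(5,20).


The dual of U(r,n) is U(n-r, n) = U(15,20).
Bases of U(15,20) are all (15)-element subsets.
|B(M*)| = C(20,15) = 15504.

15504


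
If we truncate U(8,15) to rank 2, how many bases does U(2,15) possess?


Truncating U(8,15) to rank 2 gives U(2,15).
Bases of U(2,15) are all 2-element subsets of 15 elements.
Number of bases = (15 choose 2) = 105.

105


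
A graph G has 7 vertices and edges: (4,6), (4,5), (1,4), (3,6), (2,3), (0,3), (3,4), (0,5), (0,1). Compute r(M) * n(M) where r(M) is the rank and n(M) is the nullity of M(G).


r(M) = |V| - c = 7 - 1 = 6.
nullity = |E| - r(M) = 9 - 6 = 3.
Product = 6 * 3 = 18.

18


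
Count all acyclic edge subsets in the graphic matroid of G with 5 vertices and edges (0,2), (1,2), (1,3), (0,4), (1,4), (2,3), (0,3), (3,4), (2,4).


An independent set in a graphic matroid is an acyclic edge subset.
G has 5 vertices and 9 edges.
Enumerate all 2^9 = 512 subsets, checking for acyclicity.
Total independent sets = 198.

198


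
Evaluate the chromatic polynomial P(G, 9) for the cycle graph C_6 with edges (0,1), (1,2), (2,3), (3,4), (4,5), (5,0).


P(C_6, k) = (k-1)^6 + (-1)^6*(k-1).
P(9) = (8)^6 + 8
= 262144 + 8 = 262152.

262152


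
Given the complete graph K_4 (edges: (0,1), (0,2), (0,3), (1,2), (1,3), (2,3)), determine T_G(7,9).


T(K_4; x,y) = x^3 + 3x^2 + 4xy + 2x + y^3 + 3y^2 + 2y.
Substituting x=7, y=9:
= 343 + 147 + 252 + 14 + 729 + 243 + 18
= 1746.

1746


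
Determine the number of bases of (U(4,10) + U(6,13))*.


(M1+M2)* = M1* + M2*.
M1* = U(6,10), bases: C(10,6) = 210.
M2* = U(7,13), bases: C(13,7) = 1716.
|B(M*)| = 210 * 1716 = 360360.

360360


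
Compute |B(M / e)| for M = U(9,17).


Contracting e from U(9,17) gives U(8,16).
Bases of U(8,16) = C(16,8) = 12870.

12870


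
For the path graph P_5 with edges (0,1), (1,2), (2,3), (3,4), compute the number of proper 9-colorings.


P(P_5, k) = k * (k-1)^(4).
P(9) = 9 * 8^4 = 9 * 4096 = 36864.

36864


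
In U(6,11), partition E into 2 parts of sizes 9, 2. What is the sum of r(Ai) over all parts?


r(Ai) = min(|Ai|, 6) for each part.
Sum = min(9,6) + min(2,6)
    = 6 + 2
    = 8.

8


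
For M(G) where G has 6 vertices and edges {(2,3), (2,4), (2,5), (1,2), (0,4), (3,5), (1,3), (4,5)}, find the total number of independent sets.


An independent set in a graphic matroid is an acyclic edge subset.
G has 6 vertices and 8 edges.
Enumerate all 2^8 = 256 subsets, checking for acyclicity.
Total independent sets = 164.

164


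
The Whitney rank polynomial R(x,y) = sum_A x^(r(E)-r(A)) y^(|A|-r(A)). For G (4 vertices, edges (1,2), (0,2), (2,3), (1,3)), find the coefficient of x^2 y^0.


R(x,y) = sum over A in 2^E of x^(r(E)-r(A)) * y^(|A|-r(A)).
G has 4 vertices, 4 edges. r(E) = 3.
Enumerate all 2^4 = 16 subsets.
Count subsets with r(E)-r(A)=2 and |A|-r(A)=0: 4.

4


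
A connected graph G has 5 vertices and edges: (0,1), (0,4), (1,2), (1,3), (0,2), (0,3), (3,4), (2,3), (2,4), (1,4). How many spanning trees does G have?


By Kirchhoff's matrix tree theorem, the number of spanning trees equals
the determinant of any cofactor of the Laplacian matrix L.
G has 5 vertices and 10 edges.
Computing the (4 x 4) cofactor determinant gives 125.

125


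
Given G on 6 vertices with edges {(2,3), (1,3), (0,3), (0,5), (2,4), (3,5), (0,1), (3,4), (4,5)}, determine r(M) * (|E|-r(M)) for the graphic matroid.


r(M) = |V| - c = 6 - 1 = 5.
nullity = |E| - r(M) = 9 - 5 = 4.
Product = 5 * 4 = 20.

20


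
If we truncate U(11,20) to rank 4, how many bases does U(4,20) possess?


Truncating U(11,20) to rank 4 gives U(4,20).
Bases of U(4,20) are all 4-element subsets of 20 elements.
Number of bases = (20 choose 4) = 4845.

4845


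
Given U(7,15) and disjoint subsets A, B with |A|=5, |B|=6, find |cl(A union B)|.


|A union B| = 5 + 6 = 11 (disjoint).
In U(7,15), cl(S) = S if |S| < 7, else cl(S) = E.
Since 11 >= 7, cl(A union B) = E.
|cl(A union B)| = 15.

15


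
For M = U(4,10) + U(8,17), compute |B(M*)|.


(M1+M2)* = M1* + M2*.
M1* = U(6,10), bases: C(10,6) = 210.
M2* = U(9,17), bases: C(17,9) = 24310.
|B(M*)| = 210 * 24310 = 5105100.

5105100


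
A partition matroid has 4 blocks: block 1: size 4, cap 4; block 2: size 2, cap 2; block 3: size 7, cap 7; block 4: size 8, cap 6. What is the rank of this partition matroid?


Rank of a partition matroid = sum of min(|Si|, ci) for each block.
= min(4,4) + min(2,2) + min(7,7) + min(8,6)
= 4 + 2 + 7 + 6
= 19.

19


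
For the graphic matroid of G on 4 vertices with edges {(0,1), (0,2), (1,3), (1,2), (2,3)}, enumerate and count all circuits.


A circuit in a graphic matroid = edge set of a simple cycle.
G has 4 vertices and 5 edges.
Enumerating all minimal edge subsets forming cycles...
Total circuits found: 3.

3


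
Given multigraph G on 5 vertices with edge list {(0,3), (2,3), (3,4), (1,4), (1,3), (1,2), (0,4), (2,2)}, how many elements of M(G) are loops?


In a graphic matroid, a loop is a self-loop edge (u,u) with rank 0.
Examining all 8 edges for self-loops...
Self-loops found: (2,2)
Number of loops = 1.

1


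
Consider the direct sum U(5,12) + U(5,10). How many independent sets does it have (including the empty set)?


For a direct sum, |I(M1+M2)| = |I(M1)| * |I(M2)|.
|I(U(5,12))| = sum C(12,k) for k=0..5 = 1586.
|I(U(5,10))| = sum C(10,k) for k=0..5 = 638.
Total = 1586 * 638 = 1011868.

1011868


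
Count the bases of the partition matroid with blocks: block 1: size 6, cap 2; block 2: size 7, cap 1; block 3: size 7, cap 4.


A basis picks exactly ci elements from block i.
Number of bases = product of C(|Si|, ci).
= C(6,2) * C(7,1) * C(7,4)
= 15 * 7 * 35
= 3675.

3675


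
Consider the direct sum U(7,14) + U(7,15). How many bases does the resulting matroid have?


Bases of a direct sum M1 + M2: |B| = |B(M1)| * |B(M2)|.
|B(U(7,14))| = C(14,7) = 3432.
|B(U(7,15))| = C(15,7) = 6435.
Total bases = 3432 * 6435 = 22084920.

22084920


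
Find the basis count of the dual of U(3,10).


The dual of U(r,n) is U(n-r, n) = U(7,10).
Bases of U(7,10) are all (7)-element subsets.
|B(M*)| = C(10,7) = 10! / (7! * 3!) = 120.

120


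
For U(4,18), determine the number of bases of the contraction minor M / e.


Contracting e from U(4,18) gives U(3,17).
Bases of U(3,17) = C(17,3) = 17! / (3! * 14!) = 680.

680


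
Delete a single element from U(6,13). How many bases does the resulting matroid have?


Deleting e from U(6,13) gives U(6,12) since n > r.
Bases of U(6,12) = C(12,6) = 924.

924


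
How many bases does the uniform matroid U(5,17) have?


Bases of U(5,17) are all 5-element subsets of the 17-element ground set.
Number of bases = C(17,5).
(17 choose 5) = 6188.

6188


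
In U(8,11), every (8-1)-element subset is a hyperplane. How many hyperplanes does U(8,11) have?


Hyperplanes of U(8,11) are flats of rank 7.
In a uniform matroid, these are exactly the (7)-element subsets.
Count = (11 choose 7) = 330.

330


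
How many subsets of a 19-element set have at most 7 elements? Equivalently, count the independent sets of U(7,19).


Independent sets of U(7,19) are all subsets of size <= 7.
Count = (19 choose 0) + (19 choose 1) + (19 choose 2) + (19 choose 3) + (19 choose 4) + (19 choose 5) + (19 choose 6) + (19 choose 7)
     = 1 + 19 + 171 + 969 + 3876 + 11628 + 27132 + 50388
     = 94184.

94184


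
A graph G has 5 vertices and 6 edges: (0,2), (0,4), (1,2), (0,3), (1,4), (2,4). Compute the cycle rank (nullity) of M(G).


Cycle rank (nullity) = |E| - r(M) = |E| - (|V| - c).
|E| = 6, |V| = 5, c = 1.
Nullity = 6 - (5 - 1) = 6 - 4 = 2.

2


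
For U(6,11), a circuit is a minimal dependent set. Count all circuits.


In U(6,11), circuits are the (7)-element subsets.
Any set of 7 elements is dependent, and removing any one element gives
an independent set of size 6, so it is a minimal dependent set.
Number of circuits = C(11,7) = 330.

330


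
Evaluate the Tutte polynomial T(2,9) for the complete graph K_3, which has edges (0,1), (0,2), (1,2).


T(K_3; x,y) = x^2 + x + y.
T(2,9) = 4 + 2 + 9 = 15.

15


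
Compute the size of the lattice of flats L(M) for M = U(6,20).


Flats of U(6,20): every subset of size < 6 is a flat, plus E itself.
Count = (20 choose 0) + (20 choose 1) + (20 choose 2) + (20 choose 3) + (20 choose 4) + (20 choose 5) + 1
     = 1 + 20 + 190 + 1140 + 4845 + 15504 + 1
     = 21701.

21701


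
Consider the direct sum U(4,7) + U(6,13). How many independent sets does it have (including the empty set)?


For a direct sum, |I(M1+M2)| = |I(M1)| * |I(M2)|.
|I(U(4,7))| = sum C(7,k) for k=0..4 = 99.
|I(U(6,13))| = sum C(13,k) for k=0..6 = 4096.
Total = 99 * 4096 = 405504.

405504


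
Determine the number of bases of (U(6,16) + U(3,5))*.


(M1+M2)* = M1* + M2*.
M1* = U(10,16), bases: C(16,10) = 8008.
M2* = U(2,5), bases: C(5,2) = 10.
|B(M*)| = 8008 * 10 = 80080.

80080


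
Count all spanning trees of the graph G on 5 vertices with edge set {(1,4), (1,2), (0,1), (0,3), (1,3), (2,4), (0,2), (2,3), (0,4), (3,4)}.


By Kirchhoff's matrix tree theorem, the number of spanning trees equals
the determinant of any cofactor of the Laplacian matrix L.
G has 5 vertices and 10 edges.
Computing the (4 x 4) cofactor determinant gives 125.

125


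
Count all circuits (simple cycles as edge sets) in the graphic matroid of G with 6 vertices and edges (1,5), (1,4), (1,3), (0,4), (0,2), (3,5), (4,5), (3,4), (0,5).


A circuit in a graphic matroid = edge set of a simple cycle.
G has 6 vertices and 9 edges.
Enumerating all minimal edge subsets forming cycles...
Total circuits found: 12.

12


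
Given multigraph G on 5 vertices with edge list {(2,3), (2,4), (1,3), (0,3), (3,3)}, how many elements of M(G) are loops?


In a graphic matroid, a loop is a self-loop edge (u,u) with rank 0.
Examining all 5 edges for self-loops...
Self-loops found: (3,3)
Number of loops = 1.

1


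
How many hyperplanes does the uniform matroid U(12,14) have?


Hyperplanes of U(12,14) are flats of rank 11.
In a uniform matroid, these are exactly the (11)-element subsets.
Count = C(14,11) = 364.

364


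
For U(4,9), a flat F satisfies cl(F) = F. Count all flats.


Flats of U(4,9): every subset of size < 4 is a flat, plus E itself.
Count = C(9,0) + C(9,1) + C(9,2) + C(9,3) + 1
     = 1 + 9 + 36 + 84 + 1
     = 131.

131


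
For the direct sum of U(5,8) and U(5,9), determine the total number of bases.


Bases of a direct sum M1 + M2: |B| = |B(M1)| * |B(M2)|.
|B(U(5,8))| = C(8,5) = 56.
|B(U(5,9))| = C(9,5) = 126.
Total bases = 56 * 126 = 7056.

7056


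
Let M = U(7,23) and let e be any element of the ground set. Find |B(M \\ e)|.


Deleting e from U(7,23) gives U(7,22) since n > r.
Bases of U(7,22) = (22 choose 7) = 170544.

170544


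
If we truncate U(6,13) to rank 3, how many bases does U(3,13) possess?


Truncating U(6,13) to rank 3 gives U(3,13).
Bases of U(3,13) are all 3-element subsets of 13 elements.
Number of bases = (13 choose 3) = 286.

286


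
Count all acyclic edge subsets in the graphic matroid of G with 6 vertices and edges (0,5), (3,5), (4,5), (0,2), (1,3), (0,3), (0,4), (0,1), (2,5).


An independent set in a graphic matroid is an acyclic edge subset.
G has 6 vertices and 9 edges.
Enumerate all 2^9 = 512 subsets, checking for acyclicity.
Total independent sets = 276.

276


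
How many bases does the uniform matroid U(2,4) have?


Bases of U(2,4) are all 2-element subsets of the 4-element ground set.
Number of bases = C(4,2).
C(4,2) = 4! / (2! * 2!) = 6.

6


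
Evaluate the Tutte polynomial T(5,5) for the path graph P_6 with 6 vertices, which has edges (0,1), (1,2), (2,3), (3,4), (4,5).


A path on 6 vertices is a tree with 5 edges.
T(x,y) = x^(5) for any tree.
T(5,5) = 5^5 = 3125.

3125


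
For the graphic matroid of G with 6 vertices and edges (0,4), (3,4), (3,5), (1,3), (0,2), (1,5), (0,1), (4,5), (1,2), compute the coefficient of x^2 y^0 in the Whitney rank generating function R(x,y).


R(x,y) = sum over A in 2^E of x^(r(E)-r(A)) * y^(|A|-r(A)).
G has 6 vertices, 9 edges. r(E) = 5.
Enumerate all 2^9 = 512 subsets.
Count subsets with r(E)-r(A)=2 and |A|-r(A)=0: 81.

81


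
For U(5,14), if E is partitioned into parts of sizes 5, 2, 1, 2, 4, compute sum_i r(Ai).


r(Ai) = min(|Ai|, 5) for each part.
Sum = min(5,5) + min(2,5) + min(1,5) + min(2,5) + min(4,5)
    = 5 + 2 + 1 + 2 + 4
    = 14.

14


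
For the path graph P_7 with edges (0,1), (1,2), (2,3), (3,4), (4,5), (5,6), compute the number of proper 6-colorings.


P(P_7, k) = k * (k-1)^(6).
P(6) = 6 * 5^6 = 6 * 15625 = 93750.

93750


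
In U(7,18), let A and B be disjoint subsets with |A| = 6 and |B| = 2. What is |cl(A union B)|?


|A union B| = 6 + 2 = 8 (disjoint).
In U(7,18), cl(S) = S if |S| < 7, else cl(S) = E.
Since 8 >= 7, cl(A union B) = E.
|cl(A union B)| = 18.

18


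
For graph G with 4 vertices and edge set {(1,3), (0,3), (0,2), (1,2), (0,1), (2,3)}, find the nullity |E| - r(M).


Cycle rank (nullity) = |E| - r(M) = |E| - (|V| - c).
|E| = 6, |V| = 4, c = 1.
Nullity = 6 - (4 - 1) = 6 - 3 = 3.

3


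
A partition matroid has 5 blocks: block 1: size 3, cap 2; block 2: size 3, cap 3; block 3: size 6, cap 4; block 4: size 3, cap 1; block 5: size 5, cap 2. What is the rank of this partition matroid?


Rank of a partition matroid = sum of min(|Si|, ci) for each block.
= min(3,2) + min(3,3) + min(6,4) + min(3,1) + min(5,2)
= 2 + 3 + 4 + 1 + 2
= 12.

12


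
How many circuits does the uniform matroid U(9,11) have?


In U(9,11), circuits are the (10)-element subsets.
Any set of 10 elements is dependent, and removing any one element gives
an independent set of size 9, so it is a minimal dependent set.
Number of circuits = (11 choose 10) = 11.

11


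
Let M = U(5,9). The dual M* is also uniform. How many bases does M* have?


The dual of U(r,n) is U(n-r, n) = U(4,9).
Bases of U(4,9) are all (4)-element subsets.
|B(M*)| = (9 choose 4) = 126.

126


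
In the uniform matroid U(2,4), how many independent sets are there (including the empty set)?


Independent sets of U(2,4) are all subsets of size <= 2.
Count = C(4,0) + C(4,1) + C(4,2)
     = 1 + 4 + 6
     = 11.

11


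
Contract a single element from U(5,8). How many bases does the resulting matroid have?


Contracting e from U(5,8) gives U(4,7).
Bases of U(4,7) = C(7,4) = (7 * 6 * 5 * 4) / (1 * 2 * 3 * 4) = 35.

35


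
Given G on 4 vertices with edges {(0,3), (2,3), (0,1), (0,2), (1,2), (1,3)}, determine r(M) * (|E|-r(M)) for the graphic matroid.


r(M) = |V| - c = 4 - 1 = 3.
nullity = |E| - r(M) = 6 - 3 = 3.
Product = 3 * 3 = 9.

9


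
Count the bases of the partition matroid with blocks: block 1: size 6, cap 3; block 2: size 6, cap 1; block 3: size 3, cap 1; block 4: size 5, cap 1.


A basis picks exactly ci elements from block i.
Number of bases = product of C(|Si|, ci).
= C(6,3) * C(6,1) * C(3,1) * C(5,1)
= 20 * 6 * 3 * 5
= 1800.

1800


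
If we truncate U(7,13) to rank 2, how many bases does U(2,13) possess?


Truncating U(7,13) to rank 2 gives U(2,13).
Bases of U(2,13) are all 2-element subsets of 13 elements.
Number of bases = (13 choose 2) = 78.

78


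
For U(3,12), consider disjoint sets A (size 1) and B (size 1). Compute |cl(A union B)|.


|A union B| = 1 + 1 = 2 (disjoint).
In U(3,12), cl(S) = S if |S| < 3, else cl(S) = E.
Since 2 < 3, cl(A union B) = A union B.
|cl(A union B)| = 2.

2


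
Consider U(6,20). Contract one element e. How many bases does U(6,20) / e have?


Contracting e from U(6,20) gives U(5,19).
Bases of U(5,19) = C(19,5) = 11628.

11628


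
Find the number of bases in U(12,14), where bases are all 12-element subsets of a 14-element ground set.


Bases of U(12,14) are all 12-element subsets of the 14-element ground set.
Number of bases = C(14,12).
C(14,12) = 91.

91


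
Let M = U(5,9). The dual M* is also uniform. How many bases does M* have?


The dual of U(r,n) is U(n-r, n) = U(4,9).
Bases of U(4,9) are all (4)-element subsets.
|B(M*)| = C(9,4) = 9! / (4! * 5!) = 126.

126


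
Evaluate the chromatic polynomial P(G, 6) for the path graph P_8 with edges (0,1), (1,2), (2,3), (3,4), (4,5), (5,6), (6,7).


P(P_8, k) = k * (k-1)^(7).
P(6) = 6 * 5^7 = 6 * 78125 = 468750.

468750


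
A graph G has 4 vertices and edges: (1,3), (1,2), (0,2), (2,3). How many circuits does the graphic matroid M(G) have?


A circuit in a graphic matroid = edge set of a simple cycle.
G has 4 vertices and 4 edges.
Enumerating all minimal edge subsets forming cycles...
Total circuits found: 1.

1


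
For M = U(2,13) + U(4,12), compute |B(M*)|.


(M1+M2)* = M1* + M2*.
M1* = U(11,13), bases: C(13,11) = 78.
M2* = U(8,12), bases: C(12,8) = 495.
|B(M*)| = 78 * 495 = 38610.

38610


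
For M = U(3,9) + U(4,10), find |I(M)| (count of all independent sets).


For a direct sum, |I(M1+M2)| = |I(M1)| * |I(M2)|.
|I(U(3,9))| = sum C(9,k) for k=0..3 = 130.
|I(U(4,10))| = sum C(10,k) for k=0..4 = 386.
Total = 130 * 386 = 50180.

50180


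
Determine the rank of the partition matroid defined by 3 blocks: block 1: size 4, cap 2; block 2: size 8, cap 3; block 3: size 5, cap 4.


Rank of a partition matroid = sum of min(|Si|, ci) for each block.
= min(4,2) + min(8,3) + min(5,4)
= 2 + 3 + 4
= 9.

9


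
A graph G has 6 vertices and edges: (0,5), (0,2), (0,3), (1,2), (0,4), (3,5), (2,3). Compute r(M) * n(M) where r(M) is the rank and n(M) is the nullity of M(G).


r(M) = |V| - c = 6 - 1 = 5.
nullity = |E| - r(M) = 7 - 5 = 2.
Product = 5 * 2 = 10.

10


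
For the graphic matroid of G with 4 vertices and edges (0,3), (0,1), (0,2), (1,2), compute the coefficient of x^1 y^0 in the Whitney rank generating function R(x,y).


R(x,y) = sum over A in 2^E of x^(r(E)-r(A)) * y^(|A|-r(A)).
G has 4 vertices, 4 edges. r(E) = 3.
Enumerate all 2^4 = 16 subsets.
Count subsets with r(E)-r(A)=1 and |A|-r(A)=0: 6.

6


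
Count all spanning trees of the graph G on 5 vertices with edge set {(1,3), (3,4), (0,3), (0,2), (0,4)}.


By Kirchhoff's matrix tree theorem, the number of spanning trees equals
the determinant of any cofactor of the Laplacian matrix L.
G has 5 vertices and 5 edges.
Computing the (4 x 4) cofactor determinant gives 3.

3


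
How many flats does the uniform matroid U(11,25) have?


Flats of U(11,25): every subset of size < 11 is a flat, plus E itself.
Count = (25 choose 0) + (25 choose 1) + (25 choose 2) + (25 choose 3) + (25 choose 4) + (25 choose 5) + (25 choose 6) + (25 choose 7) + (25 choose 8) + (25 choose 9) + (25 choose 10) + 1
     = 1 + 25 + 300 + 2300 + 12650 + 53130 + 177100 + 480700 + 1081575 + 2042975 + 3268760 + 1
     = 7119517.

7119517


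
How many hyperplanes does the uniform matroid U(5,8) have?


Hyperplanes of U(5,8) are flats of rank 4.
In a uniform matroid, these are exactly the (4)-element subsets.
Count = C(8,4) = (8 * 7 * 6 * 5) / (1 * 2 * 3 * 4) = 70.

70


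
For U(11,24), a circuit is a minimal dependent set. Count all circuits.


In U(11,24), circuits are the (12)-element subsets.
Any set of 12 elements is dependent, and removing any one element gives
an independent set of size 11, so it is a minimal dependent set.
Number of circuits = C(24,12) = 24! / (12! * 12!) = 2704156.

2704156


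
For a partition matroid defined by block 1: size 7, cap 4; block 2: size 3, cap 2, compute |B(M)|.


A basis picks exactly ci elements from block i.
Number of bases = product of C(|Si|, ci).
= C(7,4) * C(3,2)
= 35 * 3
= 105.

105


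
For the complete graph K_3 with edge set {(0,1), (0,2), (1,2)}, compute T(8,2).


T(K_3; x,y) = x^2 + x + y.
T(8,2) = 64 + 8 + 2 = 74.

74


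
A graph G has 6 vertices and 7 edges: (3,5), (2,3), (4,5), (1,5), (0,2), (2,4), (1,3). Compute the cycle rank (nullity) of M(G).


Cycle rank (nullity) = |E| - r(M) = |E| - (|V| - c).
|E| = 7, |V| = 6, c = 1.
Nullity = 7 - (6 - 1) = 7 - 5 = 2.

2


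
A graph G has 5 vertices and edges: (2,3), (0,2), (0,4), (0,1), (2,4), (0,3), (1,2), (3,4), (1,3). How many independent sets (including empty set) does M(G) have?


An independent set in a graphic matroid is an acyclic edge subset.
G has 5 vertices and 9 edges.
Enumerate all 2^9 = 512 subsets, checking for acyclicity.
Total independent sets = 198.

198


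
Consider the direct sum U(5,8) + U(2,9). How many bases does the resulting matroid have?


Bases of a direct sum M1 + M2: |B| = |B(M1)| * |B(M2)|.
|B(U(5,8))| = C(8,5) = 56.
|B(U(2,9))| = C(9,2) = 36.
Total bases = 56 * 36 = 2016.

2016


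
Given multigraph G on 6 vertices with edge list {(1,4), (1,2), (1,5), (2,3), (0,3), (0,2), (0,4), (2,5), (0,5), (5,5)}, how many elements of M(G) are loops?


In a graphic matroid, a loop is a self-loop edge (u,u) with rank 0.
Examining all 10 edges for self-loops...
Self-loops found: (5,5)
Number of loops = 1.

1


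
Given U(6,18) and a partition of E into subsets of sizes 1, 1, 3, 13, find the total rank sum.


r(Ai) = min(|Ai|, 6) for each part.
Sum = min(1,6) + min(1,6) + min(3,6) + min(13,6)
    = 1 + 1 + 3 + 6
    = 11.

11
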